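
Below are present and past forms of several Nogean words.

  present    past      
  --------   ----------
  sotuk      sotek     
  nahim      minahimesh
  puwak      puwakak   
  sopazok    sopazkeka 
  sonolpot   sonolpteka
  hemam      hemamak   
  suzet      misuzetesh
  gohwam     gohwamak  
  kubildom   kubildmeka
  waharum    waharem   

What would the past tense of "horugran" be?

sotuk and sopazok both end in -k yet inflect differently (sotek, sopazkeka), so the final letter is not what conditions the rule; the last vowel is.
"horugran" has last vowel 'a'. The stems whose last vowel is 'a' (hemam → hemamak, gohwam → gohwamak, puwak → puwakak) add -ak.
The other patterns: stems whose last vowel is 'u' change the last vowel to 'e'; stems whose last vowel is 'o' delete the last vowel and add -eka; stems whose last vowel is 'e' or 'i' add mi- … -esh around the stem.
So horugran → horugranak.

horugranak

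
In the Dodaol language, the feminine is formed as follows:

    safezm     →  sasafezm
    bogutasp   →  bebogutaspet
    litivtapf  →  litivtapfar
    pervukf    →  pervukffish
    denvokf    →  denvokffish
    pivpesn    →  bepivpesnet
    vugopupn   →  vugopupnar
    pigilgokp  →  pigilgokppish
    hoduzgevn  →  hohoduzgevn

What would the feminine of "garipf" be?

garipfar

pervukf and litivtapf both end in -f yet inflect differently (pervukffish, litivtapfar), so the final letter is not what conditions the rule; the second-to-last letter is.
"garipf" has second-to-last letter 'p'. The stems whose second-to-last letter is 'p' (vugopupn → vugopupnar, litivtapf → litivtapfar) add -ar.
So garipf → garipfar.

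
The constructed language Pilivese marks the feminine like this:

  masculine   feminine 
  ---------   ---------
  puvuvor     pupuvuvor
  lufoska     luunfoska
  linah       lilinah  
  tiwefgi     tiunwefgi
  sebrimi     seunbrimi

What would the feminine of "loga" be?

lounga

"loga" ends in a vowel. The stems ending in a vowel (tiwefgi → tiunwefgi, lufoska → luunfoska, sebrimi → seunbrimi) insert -un- after the first vowel.
The other pattern: stems ending in a consonant repeat the first consonant+vowel as a prefix.
So loga → lounga.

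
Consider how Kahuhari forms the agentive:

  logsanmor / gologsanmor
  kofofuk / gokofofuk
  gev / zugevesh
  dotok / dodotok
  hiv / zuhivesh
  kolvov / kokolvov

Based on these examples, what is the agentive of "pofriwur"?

hiv and kolvov both end in -v yet inflect differently (zuhivesh, kokolvov), so the final letter is not what conditions the rule; the number of vowels is.
"pofriwur" has 3 vowels. The stems with 3 vowels (kofofuk → gokofofuk, logsanmor → gologsanmor) add the prefix go-.
So pofriwur → gopofriwur.

gopofriwur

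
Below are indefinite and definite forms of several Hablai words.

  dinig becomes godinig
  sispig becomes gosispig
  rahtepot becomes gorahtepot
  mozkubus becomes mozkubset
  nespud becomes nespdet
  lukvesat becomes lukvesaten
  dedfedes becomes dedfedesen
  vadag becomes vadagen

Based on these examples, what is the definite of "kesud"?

kesdet

rahtepot and lukvesat both end in -t yet inflect differently (gorahtepot, lukvesaten), so the final letter is not what conditions the rule; the last vowel is.
"kesud" has last vowel 'u'. The stems whose last vowel is 'u' (mozkubus → mozkubset, nespud → nespdet) delete the last vowel and add -et.
The other patterns: stems whose last vowel is 'i' or 'o' add the prefix go-; stems whose last vowel is 'a' or 'e' add -en.
So kesud → kesdet.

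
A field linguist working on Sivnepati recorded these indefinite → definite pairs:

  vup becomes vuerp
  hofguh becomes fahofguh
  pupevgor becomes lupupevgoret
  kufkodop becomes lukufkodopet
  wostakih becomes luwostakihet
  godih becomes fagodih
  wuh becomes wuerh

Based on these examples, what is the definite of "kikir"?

fakikir

"kikir" has 2 vowels. The stems with 2 vowels (hofguh → fahofguh, godih → fagodih) add the prefix fa-.
So kikir → fakikir.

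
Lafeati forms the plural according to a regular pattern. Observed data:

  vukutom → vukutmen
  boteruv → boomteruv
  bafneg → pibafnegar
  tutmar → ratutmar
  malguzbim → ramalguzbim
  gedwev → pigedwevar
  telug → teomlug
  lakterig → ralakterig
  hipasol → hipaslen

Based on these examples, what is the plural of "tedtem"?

pitedtemar

gedwev and boteruv both end in -v yet inflect differently (pigedwevar, boomteruv), so the final letter is not what conditions the rule; the last vowel is.
"tedtem" has last vowel 'e'. The stems whose last vowel is 'e' (bafneg → pibafnegar, gedwev → pigedwevar) add pi- … -ar around the stem.
The other patterns: stems whose last vowel is 'o' delete the last vowel and add -en; stems whose last vowel is 'u' insert -om- after the first vowel; stems whose last vowel is 'a' or 'i' add the prefix ra-.
So tedtem → pitedtemar.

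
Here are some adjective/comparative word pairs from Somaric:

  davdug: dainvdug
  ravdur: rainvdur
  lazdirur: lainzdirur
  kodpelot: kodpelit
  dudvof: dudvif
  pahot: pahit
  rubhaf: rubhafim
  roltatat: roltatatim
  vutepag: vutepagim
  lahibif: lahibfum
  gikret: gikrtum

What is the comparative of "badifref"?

badifrfum

dudvof and rubhaf both end in -f yet inflect differently (dudvif, rubhafim), so the final letter is not what conditions the rule; the last vowel is.
"badifref" has last vowel 'e'. The one such stem in the data (gikret → gikrtum) deletes the last vowel and adds -um (as does lahibif), so the same rule applies.
So badifref → badifrfum.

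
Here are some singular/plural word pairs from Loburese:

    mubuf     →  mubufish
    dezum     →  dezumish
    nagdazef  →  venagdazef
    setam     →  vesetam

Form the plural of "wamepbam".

vewamepbam

dezum and setam both end in -m yet inflect differently (dezumish, vesetam), so the final letter is not what conditions the rule; the last vowel is.
"wamepbam" has last vowel 'a'. The one such stem in the data (setam → vesetam) adds the prefix ve-, so the same rule applies.
The other pattern: stems whose last vowel is 'u' add -ish.
So wamepbam → vewamepbam.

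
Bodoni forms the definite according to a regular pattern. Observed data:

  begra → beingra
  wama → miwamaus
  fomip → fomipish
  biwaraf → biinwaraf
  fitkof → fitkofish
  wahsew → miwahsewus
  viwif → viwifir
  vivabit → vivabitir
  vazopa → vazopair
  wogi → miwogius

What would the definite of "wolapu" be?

miwolapuus

biwaraf and viwif both end in -f yet inflect differently (biinwaraf, viwifir), so the final letter is not what conditions the rule; the first letter is.
"wolapu" begins with w-. The stems beginning with w- (wama → miwamaus, wogi → miwogius, wahsew → miwahsewus) add mi- … -us around the stem.
The other patterns: stems beginning with b- insert -in- after the first vowel; stems beginning with v- add -ir; stems beginning with f- add -ish.
So wolapu → miwolapuus.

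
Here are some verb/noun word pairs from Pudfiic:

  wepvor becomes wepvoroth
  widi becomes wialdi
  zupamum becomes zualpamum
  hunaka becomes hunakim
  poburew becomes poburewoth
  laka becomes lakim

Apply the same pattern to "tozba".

wepvor and widi both begin with w- yet inflect differently (wepvoroth, wialdi), so the first letter is not what conditions the rule; the final letter is.
"tozba" ends in -a. The stems ending in -a (hunaka → hunakim, laka → lakim) drop the final letter and add -im.
So tozba → tozbim.

tozbim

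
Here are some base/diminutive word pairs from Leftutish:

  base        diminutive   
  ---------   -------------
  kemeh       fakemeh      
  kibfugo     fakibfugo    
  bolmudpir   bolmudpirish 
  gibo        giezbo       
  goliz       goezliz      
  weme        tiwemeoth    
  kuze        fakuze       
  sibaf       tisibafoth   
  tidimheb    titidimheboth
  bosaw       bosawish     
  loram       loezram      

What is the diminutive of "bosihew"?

kibfugo and gibo both end in -o yet inflect differently (fakibfugo, giezbo), so the final letter is not what conditions the rule; the first letter is.
"bosihew" begins with b-. The stems beginning with b- (bosaw → bosawish, bolmudpir → bolmudpirish) add -ish.
So bosihew → bosihewish.

bosihewish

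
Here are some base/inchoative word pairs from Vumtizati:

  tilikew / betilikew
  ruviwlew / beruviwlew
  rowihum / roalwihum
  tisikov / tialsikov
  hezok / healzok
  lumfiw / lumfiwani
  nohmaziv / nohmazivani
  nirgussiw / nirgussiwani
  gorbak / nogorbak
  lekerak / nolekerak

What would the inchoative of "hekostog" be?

tilikew and lumfiw both end in -w yet inflect differently (betilikew, lumfiwani), so the final letter is not what conditions the rule; the last vowel is.
"hekostog" has last vowel 'o'. The stems whose last vowel is 'o' (tisikov → tialsikov, hezok → healzok) insert -al- after the first vowel.
The other patterns: stems whose last vowel is 'e' add the prefix be-; stems whose last vowel is 'i' add -ani; stems whose last vowel is 'a' add the prefix no-.
So hekostog → healkostog.

healkostog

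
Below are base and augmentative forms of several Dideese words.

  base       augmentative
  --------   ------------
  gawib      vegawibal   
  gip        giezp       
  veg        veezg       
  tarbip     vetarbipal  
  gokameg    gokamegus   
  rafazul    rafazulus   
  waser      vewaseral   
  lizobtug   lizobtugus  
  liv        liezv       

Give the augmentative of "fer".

feezr

gip and tarbip both end in -p yet inflect differently (giezp, vetarbipal), so the final letter is not what conditions the rule; the number of vowels is.
"fer" has 1 vowel. The stems with 1 vowel (gip → giezp, liv → liezv, veg → veezg) insert -ez- after the first vowel.
So fer → feezr.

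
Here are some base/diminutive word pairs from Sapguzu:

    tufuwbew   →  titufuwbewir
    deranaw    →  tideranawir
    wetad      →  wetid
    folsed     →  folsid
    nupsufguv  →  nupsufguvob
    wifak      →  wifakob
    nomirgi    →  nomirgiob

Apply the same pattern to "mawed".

deranaw and wetad both have last vowel 'a' yet inflect differently (tideranawir, wetid), so the last vowel is not what conditions the rule; the final letter is.
"mawed" ends in -d. The stems ending in -d (wetad → wetid, folsed → folsid) change the last vowel to 'i'.
So mawed → mawid.

mawid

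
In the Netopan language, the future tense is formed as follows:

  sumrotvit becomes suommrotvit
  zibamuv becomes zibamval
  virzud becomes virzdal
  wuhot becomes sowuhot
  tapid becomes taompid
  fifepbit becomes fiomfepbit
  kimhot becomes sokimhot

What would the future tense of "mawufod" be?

somawufod

sumrotvit and wuhot both end in -t yet inflect differently (suommrotvit, sowuhot), so the final letter is not what conditions the rule; the last vowel is.
"mawufod" has last vowel 'o'. The stems whose last vowel is 'o' (wuhot → sowuhot, kimhot → sokimhot) add the prefix so-.
The other patterns: stems whose last vowel is 'i' insert -om- after the first vowel; stems whose last vowel is 'u' delete the last vowel and add -al.
So mawufod → somawufod.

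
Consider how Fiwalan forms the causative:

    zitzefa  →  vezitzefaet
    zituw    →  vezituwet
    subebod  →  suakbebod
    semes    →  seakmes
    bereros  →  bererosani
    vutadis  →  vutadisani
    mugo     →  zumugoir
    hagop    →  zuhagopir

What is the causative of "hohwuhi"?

zuhohwuhiir

"hohwuhi" begins with h-. The one such stem in the data (hagop → zuhagopir) adds zu- … -ir around the stem, so the same rule applies.
So hohwuhi → zuhohwuhiir.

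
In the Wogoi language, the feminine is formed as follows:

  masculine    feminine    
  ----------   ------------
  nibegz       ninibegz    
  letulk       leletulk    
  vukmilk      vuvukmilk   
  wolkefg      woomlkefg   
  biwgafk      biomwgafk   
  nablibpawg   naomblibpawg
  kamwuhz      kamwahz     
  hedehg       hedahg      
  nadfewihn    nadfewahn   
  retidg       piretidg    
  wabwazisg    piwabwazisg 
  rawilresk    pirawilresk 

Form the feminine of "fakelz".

fafakelz

letulk and biwgafk both end in -k yet inflect differently (leletulk, biomwgafk), so the final letter is not what conditions the rule; the second-to-last letter is.
"fakelz" has second-to-last letter 'l'. The stems whose second-to-last letter is 'l' (letulk → leletulk, vukmilk → vuvukmilk) repeat the first consonant+vowel as a prefix.
The other patterns: stems whose second-to-last letter is 'f' or 'w' insert -om- after the first vowel; stems whose second-to-last letter is 'h' change the last vowel to 'a'; stems whose second-to-last letter is 'd' or 's' add the prefix pi-.
So fakelz → fafakelz.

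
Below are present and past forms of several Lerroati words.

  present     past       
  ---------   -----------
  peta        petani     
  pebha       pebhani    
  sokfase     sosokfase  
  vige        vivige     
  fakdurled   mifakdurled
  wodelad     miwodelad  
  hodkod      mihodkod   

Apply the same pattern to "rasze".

"rasze" ends in -e. The stems ending in -e (sokfase → sosokfase, vige → vivige) repeat the first consonant+vowel as a prefix.
The other patterns: stems ending in -a drop the final letter and add -ani; stems ending in -d add the prefix mi-.
So rasze → rarasze.

rarasze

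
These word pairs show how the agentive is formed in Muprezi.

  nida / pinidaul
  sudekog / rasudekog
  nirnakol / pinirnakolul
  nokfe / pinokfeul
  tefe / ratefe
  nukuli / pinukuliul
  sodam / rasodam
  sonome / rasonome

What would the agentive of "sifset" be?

nokfe and tefe both end in -e yet inflect differently (pinokfeul, ratefe), so the final letter is not what conditions the rule; the first letter is.
"sifset" begins with s-. The stems beginning with s- (sonome → rasonome, sodam → rasodam, sudekog → rasudekog) add the prefix ra-.
So sifset → rasifset.

rasifset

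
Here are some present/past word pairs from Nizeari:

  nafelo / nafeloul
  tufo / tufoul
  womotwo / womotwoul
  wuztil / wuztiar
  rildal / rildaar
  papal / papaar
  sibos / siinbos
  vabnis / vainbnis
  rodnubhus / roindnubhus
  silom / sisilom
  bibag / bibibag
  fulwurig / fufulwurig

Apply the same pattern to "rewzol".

rewzoar

nafelo and sibos both have last vowel 'o' yet inflect differently (nafeloul, siinbos), so the last vowel is not what conditions the rule; the final letter is.
"rewzol" ends in -l. The stems ending in -l (wuztil → wuztiar, rildal → rildaar, papal → papaar) drop the final letter and add -ar.
So rewzol → rewzoar.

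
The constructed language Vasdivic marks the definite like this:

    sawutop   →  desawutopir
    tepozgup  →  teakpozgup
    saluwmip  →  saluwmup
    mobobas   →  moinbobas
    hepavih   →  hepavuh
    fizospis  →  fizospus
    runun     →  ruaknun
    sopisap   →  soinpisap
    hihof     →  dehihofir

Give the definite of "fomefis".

"fomefis" has last vowel 'i'. The stems whose last vowel is 'i' (saluwmip → saluwmup, fizospis → fizospus, hepavih → hepavuh) change the last vowel to 'u'.
So fomefis → fomefus.

fomefus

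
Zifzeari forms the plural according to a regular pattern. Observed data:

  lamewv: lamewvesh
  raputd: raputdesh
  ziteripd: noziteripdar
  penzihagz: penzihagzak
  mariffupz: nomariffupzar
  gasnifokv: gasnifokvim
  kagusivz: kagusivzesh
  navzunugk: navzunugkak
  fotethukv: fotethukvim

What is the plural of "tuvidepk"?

mariffupz and penzihagz both end in -z yet inflect differently (nomariffupzar, penzihagzak), so the final letter is not what conditions the rule; the second-to-last letter is.
"tuvidepk" has second-to-last letter 'p'. The stems whose second-to-last letter is 'p' (ziteripd → noziteripdar, mariffupz → nomariffupzar) add no- … -ar around the stem.
The other patterns: stems whose second-to-last letter is 'k' add -im; stems whose second-to-last letter is 'g' add -ak; stems whose second-to-last letter is 't', 'v' or 'w' add -esh.
So tuvidepk → notuvidepkar.

notuvidepkar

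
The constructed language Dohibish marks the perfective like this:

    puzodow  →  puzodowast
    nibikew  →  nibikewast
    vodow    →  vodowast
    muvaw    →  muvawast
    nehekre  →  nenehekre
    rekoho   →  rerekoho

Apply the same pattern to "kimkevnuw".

nibikew and nehekre both have last vowel 'e' yet inflect differently (nibikewast, nenehekre), so the last vowel is not what conditions the rule; the final letter is.
"kimkevnuw" ends in -w. The stems ending in -w (puzodow → puzodowast, nibikew → nibikewast, vodow → vodowast) add -ast.
The other pattern: stems ending in -e or -o repeat the first consonant+vowel as a prefix.
So kimkevnuw → kimkevnuwast.

kimkevnuwast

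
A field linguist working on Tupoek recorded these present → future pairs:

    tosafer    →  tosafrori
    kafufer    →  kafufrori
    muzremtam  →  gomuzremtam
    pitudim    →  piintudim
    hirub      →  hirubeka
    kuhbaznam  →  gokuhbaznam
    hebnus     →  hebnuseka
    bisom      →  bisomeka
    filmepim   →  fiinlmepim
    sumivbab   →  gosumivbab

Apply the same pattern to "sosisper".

"sosisper" has last vowel 'e'. The stems whose last vowel is 'e' (tosafer → tosafrori, kafufer → kafufrori) delete the last vowel and add -ori.
The other patterns: stems whose last vowel is 'i' insert -in- after the first vowel; stems whose last vowel is 'a' add the prefix go-; stems whose last vowel is 'o' or 'u' add -eka.
So sosisper → sosisprori.

sosisprori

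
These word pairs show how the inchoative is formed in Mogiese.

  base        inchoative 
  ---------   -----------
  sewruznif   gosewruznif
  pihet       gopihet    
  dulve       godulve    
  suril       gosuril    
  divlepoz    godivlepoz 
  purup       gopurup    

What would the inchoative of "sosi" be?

Every pair shown (sewruznif → gosewruznif, pihet → gopihet, dulve → godulve, …) follows the same rule: add the prefix go-.
So sosi → gososi.

gososi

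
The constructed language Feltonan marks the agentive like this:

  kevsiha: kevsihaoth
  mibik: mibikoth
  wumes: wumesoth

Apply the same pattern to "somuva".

Every pair shown (kevsiha → kevsihaoth, mibik → mibikoth, wumes → wumesoth) follows the same rule: add -oth.
So somuva → somuvaoth.

somuvaoth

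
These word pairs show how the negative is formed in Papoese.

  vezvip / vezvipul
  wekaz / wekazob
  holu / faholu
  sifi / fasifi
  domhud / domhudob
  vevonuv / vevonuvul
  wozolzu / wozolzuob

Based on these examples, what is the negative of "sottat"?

"sottat" begins with s-. The one such stem in the data (sifi → fasifi) adds the prefix fa-, so the same rule applies.
So sottat → fasottat.

fasottat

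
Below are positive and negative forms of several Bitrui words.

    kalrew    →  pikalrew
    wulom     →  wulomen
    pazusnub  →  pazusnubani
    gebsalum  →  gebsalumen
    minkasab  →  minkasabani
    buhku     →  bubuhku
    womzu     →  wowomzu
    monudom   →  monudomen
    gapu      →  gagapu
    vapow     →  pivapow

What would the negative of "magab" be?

"magab" ends in -b. The stems ending in -b (pazusnub → pazusnubani, minkasab → minkasabani) add -ani.
So magab → magabani.

magabani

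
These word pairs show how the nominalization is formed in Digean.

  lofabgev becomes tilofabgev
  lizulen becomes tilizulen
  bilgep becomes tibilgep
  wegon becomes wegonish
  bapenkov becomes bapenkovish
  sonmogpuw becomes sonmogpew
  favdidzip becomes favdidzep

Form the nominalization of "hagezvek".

tihagezvek

"hagezvek" has last vowel 'e'. The stems whose last vowel is 'e' (lofabgev → tilofabgev, lizulen → tilizulen, bilgep → tibilgep) add the prefix ti-.
The other patterns: stems whose last vowel is 'o' add -ish; stems whose last vowel is 'i' or 'u' change the last vowel to 'e'.
So hagezvek → tihagezvek.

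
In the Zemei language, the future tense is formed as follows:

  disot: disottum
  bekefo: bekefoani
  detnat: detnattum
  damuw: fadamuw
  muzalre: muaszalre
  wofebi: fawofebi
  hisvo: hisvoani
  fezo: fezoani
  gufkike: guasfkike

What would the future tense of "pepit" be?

disot and fezo both have last vowel 'o' yet inflect differently (disottum, fezoani), so the last vowel is not what conditions the rule; the final letter is.
"pepit" ends in -t. The stems ending in -t (disot → disottum, detnat → detnattum) double the final consonant and add -um.
So pepit → pepittum.

pepittum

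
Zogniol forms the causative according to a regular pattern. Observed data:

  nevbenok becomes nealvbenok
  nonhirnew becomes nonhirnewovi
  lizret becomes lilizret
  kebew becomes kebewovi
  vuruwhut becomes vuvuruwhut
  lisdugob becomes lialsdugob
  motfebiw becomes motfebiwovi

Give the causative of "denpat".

"denpat" ends in -t. The stems ending in -t (lizret → lilizret, vuruwhut → vuvuruwhut) repeat the first consonant+vowel as a prefix.
The other patterns: stems ending in -w add -ovi; stems ending in -b or -k insert -al- after the first vowel.
So denpat → dedenpat.

dedenpat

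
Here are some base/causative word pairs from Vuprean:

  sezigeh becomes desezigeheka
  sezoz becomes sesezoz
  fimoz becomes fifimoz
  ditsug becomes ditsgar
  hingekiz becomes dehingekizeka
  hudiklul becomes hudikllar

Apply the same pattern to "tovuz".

"tovuz" has last vowel 'u'. The stems whose last vowel is 'u' (ditsug → ditsgar, hudiklul → hudikllar) delete the last vowel and add -ar.
The other patterns: stems whose last vowel is 'o' repeat the first consonant+vowel as a prefix; stems whose last vowel is 'e' or 'i' add de- … -eka around the stem.
So tovuz → tovzar.

tovzar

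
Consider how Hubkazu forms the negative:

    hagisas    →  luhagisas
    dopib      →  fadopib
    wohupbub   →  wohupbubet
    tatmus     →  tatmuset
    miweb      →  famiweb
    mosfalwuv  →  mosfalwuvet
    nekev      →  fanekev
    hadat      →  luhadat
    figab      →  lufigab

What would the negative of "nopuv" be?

figab and wohupbub both end in -b yet inflect differently (lufigab, wohupbubet), so the final letter is not what conditions the rule; the last vowel is.
"nopuv" has last vowel 'u'. The stems whose last vowel is 'u' (mosfalwuv → mosfalwuvet, wohupbub → wohupbubet, tatmus → tatmuset) add -et.
So nopuv → nopuvet.

nopuvet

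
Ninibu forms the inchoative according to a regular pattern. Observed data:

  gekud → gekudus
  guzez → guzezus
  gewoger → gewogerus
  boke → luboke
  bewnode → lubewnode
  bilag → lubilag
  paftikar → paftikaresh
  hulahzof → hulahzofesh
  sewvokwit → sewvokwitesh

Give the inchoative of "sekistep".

gewoger and paftikar both end in -r yet inflect differently (gewogerus, paftikaresh), so the final letter is not what conditions the rule; the first letter is.
"sekistep" begins with s-. The one such stem in the data (sewvokwit → sewvokwitesh) adds -esh, so the same rule applies.
So sekistep → sekistepesh.

sekistepesh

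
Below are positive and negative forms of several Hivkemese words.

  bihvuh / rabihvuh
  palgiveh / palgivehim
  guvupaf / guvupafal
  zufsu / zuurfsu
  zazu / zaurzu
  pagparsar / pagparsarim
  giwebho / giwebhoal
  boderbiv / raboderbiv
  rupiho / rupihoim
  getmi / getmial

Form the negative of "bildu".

rabildu

giwebho and rupiho both end in -o yet inflect differently (giwebhoal, rupihoim), so the final letter is not what conditions the rule; the first letter is.
"bildu" begins with b-. The stems beginning with b- (boderbiv → raboderbiv, bihvuh → rabihvuh) add the prefix ra-.
The other patterns: stems beginning with g- add -al; stems beginning with z- insert -ur- after the first vowel; stems beginning with p- or r- add -im.
So bildu → rabildu.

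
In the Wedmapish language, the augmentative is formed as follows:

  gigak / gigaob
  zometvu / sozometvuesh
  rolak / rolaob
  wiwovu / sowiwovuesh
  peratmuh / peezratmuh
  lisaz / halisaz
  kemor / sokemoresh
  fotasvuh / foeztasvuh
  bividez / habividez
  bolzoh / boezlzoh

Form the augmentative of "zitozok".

zitozoob

rolak and lisaz both have last vowel 'a' yet inflect differently (rolaob, halisaz), so the last vowel is not what conditions the rule; the final letter is.
"zitozok" ends in -k. The stems ending in -k (rolak → rolaob, gigak → gigaob) drop the final letter and add -ob.
The other patterns: stems ending in -z add the prefix ha-; stems ending in -h insert -ez- after the first vowel; stems ending in -r or -u add so- … -esh around the stem.
So zitozok → zitozoob.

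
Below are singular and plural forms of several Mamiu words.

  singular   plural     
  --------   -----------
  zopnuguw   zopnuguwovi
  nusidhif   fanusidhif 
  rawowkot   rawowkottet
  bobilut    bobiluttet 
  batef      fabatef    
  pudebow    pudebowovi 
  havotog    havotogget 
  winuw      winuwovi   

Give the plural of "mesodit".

mesodittet

"mesodit" ends in -t. The stems ending in -t (rawowkot → rawowkottet, bobilut → bobiluttet) double the final consonant and add -et.
The other patterns: stems ending in -f add the prefix fa-; stems ending in -w add -ovi.
So mesodit → mesodittet.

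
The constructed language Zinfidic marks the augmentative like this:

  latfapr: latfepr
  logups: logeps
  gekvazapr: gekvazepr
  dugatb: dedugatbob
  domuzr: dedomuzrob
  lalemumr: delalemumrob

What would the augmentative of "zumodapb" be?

zumodepb

latfapr and domuzr both end in -r yet inflect differently (latfepr, dedomuzrob), so the final letter is not what conditions the rule; the second-to-last letter is.
"zumodapb" has second-to-last letter 'p'. The stems whose second-to-last letter is 'p' (latfapr → latfepr, logups → logeps, gekvazapr → gekvazepr) change the last vowel to 'e'.
So zumodapb → zumodepb.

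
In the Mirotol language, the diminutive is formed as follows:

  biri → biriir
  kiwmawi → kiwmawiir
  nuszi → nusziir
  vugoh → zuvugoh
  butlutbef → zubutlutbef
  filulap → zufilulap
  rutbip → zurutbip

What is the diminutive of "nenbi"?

biri and rutbip both have last vowel 'i' yet inflect differently (biriir, zurutbip), so the last vowel is not what conditions the rule; the final letter is.
"nenbi" ends in -i. The stems ending in -i (biri → biriir, kiwmawi → kiwmawiir, nuszi → nusziir) add -ir.
So nenbi → nenbiir.

nenbiir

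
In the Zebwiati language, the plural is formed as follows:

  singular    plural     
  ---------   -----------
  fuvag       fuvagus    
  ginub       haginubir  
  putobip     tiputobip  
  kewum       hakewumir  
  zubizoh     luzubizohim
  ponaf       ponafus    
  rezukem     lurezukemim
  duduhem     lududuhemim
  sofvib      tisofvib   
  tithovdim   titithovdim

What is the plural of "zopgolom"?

luzopgolomim

tithovdim and rezukem both end in -m yet inflect differently (titithovdim, lurezukemim), so the final letter is not what conditions the rule; the last vowel is.
"zopgolom" has last vowel 'o'. The one such stem in the data (zubizoh → luzubizohim) adds lu- … -im around the stem, so the same rule applies.
So zopgolom → luzopgolomim.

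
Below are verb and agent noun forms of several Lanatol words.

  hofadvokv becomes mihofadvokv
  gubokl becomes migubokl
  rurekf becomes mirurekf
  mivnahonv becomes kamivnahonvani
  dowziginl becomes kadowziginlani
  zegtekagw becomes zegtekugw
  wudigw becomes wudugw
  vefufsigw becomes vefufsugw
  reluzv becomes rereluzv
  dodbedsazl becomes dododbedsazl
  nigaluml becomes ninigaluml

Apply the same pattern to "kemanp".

hofadvokv and mivnahonv both end in -v yet inflect differently (mihofadvokv, kamivnahonvani), so the final letter is not what conditions the rule; the second-to-last letter is.
"kemanp" has second-to-last letter 'n'. The stems whose second-to-last letter is 'n' (mivnahonv → kamivnahonvani, dowziginl → kadowziginlani) add ka- … -ani around the stem.
The other patterns: stems whose second-to-last letter is 'k' add the prefix mi-; stems whose second-to-last letter is 'g' change the last vowel to 'u'; stems whose second-to-last letter is 'm' or 'z' repeat the first consonant+vowel as a prefix.
So kemanp → kakemanpani.

kakemanpani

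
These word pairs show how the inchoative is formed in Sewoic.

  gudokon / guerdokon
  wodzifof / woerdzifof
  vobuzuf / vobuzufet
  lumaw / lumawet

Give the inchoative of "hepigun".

"hepigun" has last vowel 'u'. The one such stem in the data (vobuzuf → vobuzufet) adds -et, so the same rule applies.
So hepigun → hepigunet.

hepigunet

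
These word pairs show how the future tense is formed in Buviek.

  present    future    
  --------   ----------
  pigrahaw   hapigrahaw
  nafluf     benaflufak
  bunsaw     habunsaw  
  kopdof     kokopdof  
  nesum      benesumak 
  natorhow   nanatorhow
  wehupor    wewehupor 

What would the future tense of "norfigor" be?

"norfigor" has last vowel 'o'. The stems whose last vowel is 'o' (natorhow → nanatorhow, kopdof → kokopdof, wehupor → wewehupor) repeat the first consonant+vowel as a prefix.
So norfigor → nonorfigor.

nonorfigor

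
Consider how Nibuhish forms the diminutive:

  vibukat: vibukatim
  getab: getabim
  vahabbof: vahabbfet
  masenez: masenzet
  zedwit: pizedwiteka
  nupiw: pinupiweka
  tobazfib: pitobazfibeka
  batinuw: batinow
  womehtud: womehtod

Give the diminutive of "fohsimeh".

"fohsimeh" has last vowel 'e'. The one such stem in the data (masenez → masenzet) deletes the last vowel and adds -et (as does vahabbof), so the same rule applies.
So fohsimeh → fohsimhet.

fohsimhet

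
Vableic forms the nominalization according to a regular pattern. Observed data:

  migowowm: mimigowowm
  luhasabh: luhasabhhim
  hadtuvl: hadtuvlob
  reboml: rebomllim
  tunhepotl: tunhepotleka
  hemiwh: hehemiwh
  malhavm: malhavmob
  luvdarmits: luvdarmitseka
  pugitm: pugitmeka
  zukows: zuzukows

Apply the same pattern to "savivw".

pugitm and migowowm both end in -m yet inflect differently (pugitmeka, mimigowowm), so the final letter is not what conditions the rule; the second-to-last letter is.
"savivw" has second-to-last letter 'v'. The stems whose second-to-last letter is 'v' (malhavm → malhavmob, hadtuvl → hadtuvlob) add -ob.
The other patterns: stems whose second-to-last letter is 't' add -eka; stems whose second-to-last letter is 'w' repeat the first consonant+vowel as a prefix; stems whose second-to-last letter is 'b' or 'm' double the final consonant and add -im.
So savivw → savivwob.

savivwob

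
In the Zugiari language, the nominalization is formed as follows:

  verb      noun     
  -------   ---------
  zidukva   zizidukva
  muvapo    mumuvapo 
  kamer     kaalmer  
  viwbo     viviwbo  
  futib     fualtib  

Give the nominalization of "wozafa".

wowozafa

viwbo and kamer both have 2 vowels yet inflect differently (viviwbo, kaalmer), so the number of vowels is not what conditions the rule; whether the stem ends in a vowel or a consonant is.
"wozafa" ends in a vowel. The stems ending in a vowel (zidukva → zizidukva, muvapo → mumuvapo, viwbo → viviwbo) repeat the first consonant+vowel as a prefix.
The other pattern: stems ending in a consonant insert -al- after the first vowel.
So wozafa → wowozafa.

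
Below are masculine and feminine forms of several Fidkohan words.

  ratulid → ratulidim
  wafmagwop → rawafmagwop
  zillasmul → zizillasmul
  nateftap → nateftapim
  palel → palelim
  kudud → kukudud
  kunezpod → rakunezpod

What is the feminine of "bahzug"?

kudud and kunezpod both end in -d yet inflect differently (kukudud, rakunezpod), so the final letter is not what conditions the rule; the last vowel is.
"bahzug" has last vowel 'u'. The stems whose last vowel is 'u' (kudud → kukudud, zillasmul → zizillasmul) repeat the first consonant+vowel as a prefix.
The other patterns: stems whose last vowel is 'o' add the prefix ra-; stems whose last vowel is 'a', 'e' or 'i' add -im.
So bahzug → babahzug.

babahzug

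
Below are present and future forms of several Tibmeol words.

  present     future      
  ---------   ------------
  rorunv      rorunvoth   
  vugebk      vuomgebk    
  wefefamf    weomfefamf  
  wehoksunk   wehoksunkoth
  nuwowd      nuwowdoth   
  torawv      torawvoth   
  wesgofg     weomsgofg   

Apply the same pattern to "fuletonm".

fuletonmoth

wehoksunk and vugebk both end in -k yet inflect differently (wehoksunkoth, vuomgebk), so the final letter is not what conditions the rule; the second-to-last letter is.
"fuletonm" has second-to-last letter 'n'. The stems whose second-to-last letter is 'n' (wehoksunk → wehoksunkoth, rorunv → rorunvoth) add -oth.
So fuletonm → fuletonmoth.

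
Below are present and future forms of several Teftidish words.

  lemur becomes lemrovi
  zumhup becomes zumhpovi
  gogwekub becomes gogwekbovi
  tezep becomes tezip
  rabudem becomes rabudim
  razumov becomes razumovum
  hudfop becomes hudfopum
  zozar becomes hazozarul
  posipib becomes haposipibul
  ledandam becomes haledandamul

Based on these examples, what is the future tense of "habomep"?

zumhup and tezep both end in -p yet inflect differently (zumhpovi, tezip), so the final letter is not what conditions the rule; the last vowel is.
"habomep" has last vowel 'e'. The stems whose last vowel is 'e' (tezep → tezip, rabudem → rabudim) change the last vowel to 'i'.
The other patterns: stems whose last vowel is 'u' delete the last vowel and add -ovi; stems whose last vowel is 'o' add -um; stems whose last vowel is 'a' or 'i' add ha- … -ul around the stem.
So habomep → habomip.

habomip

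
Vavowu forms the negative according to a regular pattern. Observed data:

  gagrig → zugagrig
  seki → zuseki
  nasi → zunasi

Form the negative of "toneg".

zutoneg

Every pair shown (gagrig → zugagrig, seki → zuseki, nasi → zunasi) follows the same rule: add the prefix zu-.
So toneg → zutoneg.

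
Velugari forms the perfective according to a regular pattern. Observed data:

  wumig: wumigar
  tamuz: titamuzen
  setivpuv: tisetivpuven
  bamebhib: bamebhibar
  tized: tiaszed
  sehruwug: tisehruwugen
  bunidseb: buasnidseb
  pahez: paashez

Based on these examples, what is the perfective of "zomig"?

zomigar

"zomig" has last vowel 'i'. The stems whose last vowel is 'i' (bamebhib → bamebhibar, wumig → wumigar) add -ar.
So zomig → zomigar.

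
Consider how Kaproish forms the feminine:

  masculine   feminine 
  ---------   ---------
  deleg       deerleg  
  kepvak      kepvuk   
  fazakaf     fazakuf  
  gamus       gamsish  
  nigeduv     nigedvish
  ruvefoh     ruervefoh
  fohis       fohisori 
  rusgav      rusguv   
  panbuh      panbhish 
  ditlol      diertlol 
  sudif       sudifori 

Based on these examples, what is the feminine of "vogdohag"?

fohis and gamus both end in -s yet inflect differently (fohisori, gamsish), so the final letter is not what conditions the rule; the last vowel is.
"vogdohag" has last vowel 'a'. The stems whose last vowel is 'a' (kepvak → kepvuk, fazakaf → fazakuf, rusgav → rusguv) change the last vowel to 'u'.
So vogdohag → vogdohug.

vogdohug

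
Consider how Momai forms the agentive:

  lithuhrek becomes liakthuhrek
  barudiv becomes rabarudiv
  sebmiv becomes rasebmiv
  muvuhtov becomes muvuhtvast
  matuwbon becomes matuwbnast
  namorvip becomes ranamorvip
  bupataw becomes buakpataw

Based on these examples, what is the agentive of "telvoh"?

telvhast

muvuhtov and barudiv both end in -v yet inflect differently (muvuhtvast, rabarudiv), so the final letter is not what conditions the rule; the last vowel is.
"telvoh" has last vowel 'o'. The stems whose last vowel is 'o' (muvuhtov → muvuhtvast, matuwbon → matuwbnast) delete the last vowel and add -ast.
So telvoh → telvhast.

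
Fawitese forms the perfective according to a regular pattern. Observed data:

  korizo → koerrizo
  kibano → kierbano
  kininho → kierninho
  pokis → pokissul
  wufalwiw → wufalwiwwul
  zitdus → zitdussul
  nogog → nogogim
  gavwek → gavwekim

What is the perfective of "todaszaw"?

"todaszaw" ends in -w. The one such stem in the data (wufalwiw → wufalwiwwul) doubles the final consonant and adds -ul (as do pokis, zitdus), so the same rule applies.
The other patterns: stems ending in -o insert -er- after the first vowel; stems ending in -g or -k add -im.
So todaszaw → todaszawwul.

todaszawwul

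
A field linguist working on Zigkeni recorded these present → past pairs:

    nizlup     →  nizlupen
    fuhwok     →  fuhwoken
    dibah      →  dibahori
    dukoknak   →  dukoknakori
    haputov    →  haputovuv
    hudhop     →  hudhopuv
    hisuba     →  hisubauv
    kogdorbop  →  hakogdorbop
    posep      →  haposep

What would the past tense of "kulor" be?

fuhwok and dukoknak both end in -k yet inflect differently (fuhwoken, dukoknakori), so the final letter is not what conditions the rule; the first letter is.
"kulor" begins with k-. The one such stem in the data (kogdorbop → hakogdorbop) adds the prefix ha-, so the same rule applies.
So kulor → hakulor.

hakulor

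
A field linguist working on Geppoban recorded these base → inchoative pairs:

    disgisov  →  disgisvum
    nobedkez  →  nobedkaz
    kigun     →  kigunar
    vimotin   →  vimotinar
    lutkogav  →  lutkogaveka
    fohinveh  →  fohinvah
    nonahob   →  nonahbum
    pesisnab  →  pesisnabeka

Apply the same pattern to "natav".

nataveka

nonahob and pesisnab both end in -b yet inflect differently (nonahbum, pesisnabeka), so the final letter is not what conditions the rule; the last vowel is.
"natav" has last vowel 'a'. The stems whose last vowel is 'a' (pesisnab → pesisnabeka, lutkogav → lutkogaveka) add -eka.
So natav → nataveka.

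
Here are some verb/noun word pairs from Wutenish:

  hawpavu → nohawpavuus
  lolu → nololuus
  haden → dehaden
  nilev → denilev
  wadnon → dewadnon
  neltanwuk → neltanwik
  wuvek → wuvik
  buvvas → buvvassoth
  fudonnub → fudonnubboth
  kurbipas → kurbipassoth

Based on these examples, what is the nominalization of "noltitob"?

noltitobboth

hawpavu and neltanwuk both have last vowel 'u' yet inflect differently (nohawpavuus, neltanwik), so the last vowel is not what conditions the rule; the final letter is.
"noltitob" ends in -b. The one such stem in the data (fudonnub → fudonnubboth) doubles the final consonant and adds -oth (as do buvvas, kurbipas), so the same rule applies.
The other patterns: stems ending in -u add no- … -us around the stem; stems ending in -n or -v add the prefix de-; stems ending in -k change the last vowel to 'i'.
So noltitob → noltitobboth.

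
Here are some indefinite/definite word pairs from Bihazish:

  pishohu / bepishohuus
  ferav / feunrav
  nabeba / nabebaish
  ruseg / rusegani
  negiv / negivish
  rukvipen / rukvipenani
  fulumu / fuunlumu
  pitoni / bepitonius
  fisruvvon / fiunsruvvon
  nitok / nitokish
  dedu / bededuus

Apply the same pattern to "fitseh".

fiuntseh

"fitseh" begins with f-. The stems beginning with f- (fisruvvon → fiunsruvvon, ferav → feunrav, fulumu → fuunlumu) insert -un- after the first vowel.
So fitseh → fiuntseh.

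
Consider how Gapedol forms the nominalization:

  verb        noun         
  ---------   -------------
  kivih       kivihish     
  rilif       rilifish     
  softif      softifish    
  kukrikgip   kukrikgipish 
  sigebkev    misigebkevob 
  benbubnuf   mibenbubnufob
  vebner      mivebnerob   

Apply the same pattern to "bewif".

bewifish

rilif and benbubnuf both end in -f yet inflect differently (rilifish, mibenbubnufob), so the final letter is not what conditions the rule; the last vowel is.
"bewif" has last vowel 'i'. The stems whose last vowel is 'i' (kivih → kivihish, rilif → rilifish, softif → softifish) add -ish.
The other pattern: stems whose last vowel is 'e' or 'u' add mi- … -ob around the stem.
So bewif → bewifish.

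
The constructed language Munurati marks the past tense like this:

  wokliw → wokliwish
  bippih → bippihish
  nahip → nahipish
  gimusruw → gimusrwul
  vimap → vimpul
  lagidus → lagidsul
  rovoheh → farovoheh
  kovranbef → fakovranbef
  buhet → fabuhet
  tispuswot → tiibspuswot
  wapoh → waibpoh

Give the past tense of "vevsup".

vevspul

wokliw and gimusruw both end in -w yet inflect differently (wokliwish, gimusrwul), so the final letter is not what conditions the rule; the last vowel is.
"vevsup" has last vowel 'u'. The stems whose last vowel is 'u' (gimusruw → gimusrwul, lagidus → lagidsul) delete the last vowel and add -ul.
The other patterns: stems whose last vowel is 'i' add -ish; stems whose last vowel is 'e' add the prefix fa-; stems whose last vowel is 'o' insert -ib- after the first vowel.
So vevsup → vevspul.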